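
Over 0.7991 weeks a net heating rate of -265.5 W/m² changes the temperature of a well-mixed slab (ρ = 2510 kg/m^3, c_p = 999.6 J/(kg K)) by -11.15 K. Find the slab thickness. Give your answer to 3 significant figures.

4.59 m

Heat input Q = F Δt = -265.5 × 4.83×10^5 s = -1.28×10^8 J/m².
Required areal heat capacity C = Q / ΔT = 1.15×10^7 J/(m²·K).
Depth D = C / (ρ c_p) = 1.15×10^7 / (2510 × 999.6) = 4.59 m.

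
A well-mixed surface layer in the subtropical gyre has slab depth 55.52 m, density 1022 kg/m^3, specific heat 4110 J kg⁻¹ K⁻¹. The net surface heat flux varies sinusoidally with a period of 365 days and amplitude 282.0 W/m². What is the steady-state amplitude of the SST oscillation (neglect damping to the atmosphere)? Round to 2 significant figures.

Areal heat capacity C = ρ c_p D = 1022 × 4110 × 55.52 = 2.33×10^8 J/(m²·K).
Angular frequency ω = 2π / T = 2π / 3.15×10^7 s = 1.99×10^-7 s⁻¹.
Cω = 2.33×10^8 × 1.99×10^-7 = 46.5 W/(m²·K).
Amplitude A = F₀ / (Cω) = 282.0 / 46.5 = 6.07 K.

6.1 K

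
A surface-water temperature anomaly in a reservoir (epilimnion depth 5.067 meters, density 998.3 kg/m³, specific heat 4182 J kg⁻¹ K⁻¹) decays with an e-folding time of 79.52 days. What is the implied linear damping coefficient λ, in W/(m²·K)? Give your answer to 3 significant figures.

Areal heat capacity C = ρ c_p D = 998.3 × 4182 × 5.067 = 2.12×10^7 J/(m²·K).
τ = 79.52 days = 6.87×10^6 s.
λ = C / τ = 2.12×10^7 / 6.87×10^6 = 3.08 W/(m²·K).

3.08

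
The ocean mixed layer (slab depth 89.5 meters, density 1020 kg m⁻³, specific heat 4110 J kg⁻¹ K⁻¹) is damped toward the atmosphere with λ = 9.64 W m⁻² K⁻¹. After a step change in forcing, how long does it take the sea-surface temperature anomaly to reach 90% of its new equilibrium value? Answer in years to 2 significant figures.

2.8 years

Areal heat capacity C = ρ c_p D = 1020 × 4110 × 89.5 = 3.75×10^8 J/(m²·K).
τ = C / λ = 3.75×10^8 / 9.64 = 3.89×10^7 s.
Fraction reached: 1 − e^(−t/τ) = 0.90 ⇒ t = −τ ln(1 − 0.90) = τ × 2.30.
t = 8.96×10^7 s = 2.84 years.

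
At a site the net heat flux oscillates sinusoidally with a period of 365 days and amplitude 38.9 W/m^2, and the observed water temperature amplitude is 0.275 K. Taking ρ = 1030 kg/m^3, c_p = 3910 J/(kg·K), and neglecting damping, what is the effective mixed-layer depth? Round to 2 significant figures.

ω = 2π / 3.15×10^7 s = 1.99×10^-7 s⁻¹.
Required C = F₀ / (A ω) = 38.9 / (0.275 × 1.99×10^-7) = 7.10×10^8 J/(m²·K).
D = C / (ρ c_p) = 7.10×10^8 / (1030 × 3910) = 176 m.

180 m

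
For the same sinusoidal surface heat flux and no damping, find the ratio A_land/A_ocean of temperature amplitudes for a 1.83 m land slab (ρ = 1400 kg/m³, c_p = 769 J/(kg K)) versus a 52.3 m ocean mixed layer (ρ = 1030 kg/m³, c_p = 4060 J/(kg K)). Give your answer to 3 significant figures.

111

C_ocean = 1030 × 4060 × 52.3 = 2.19×10^8 J/(m²·K).
C_land = 1400 × 769 × 1.83 = 1.97×10^6 J/(m²·K).
Undamped amplitude ∝ 1/C, so A_land/A_ocean = C_ocean/C_land = 111.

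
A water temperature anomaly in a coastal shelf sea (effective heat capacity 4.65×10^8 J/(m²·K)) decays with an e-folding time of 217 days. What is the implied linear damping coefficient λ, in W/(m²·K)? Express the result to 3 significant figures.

24.8

Areal heat capacity C = 4.65×10^8 J/(m²·K) (given).
τ = 217 days = 1.87×10^7 s.
λ = C / τ = 4.65×10^8 / 1.87×10^7 = 24.8 W/(m²·K).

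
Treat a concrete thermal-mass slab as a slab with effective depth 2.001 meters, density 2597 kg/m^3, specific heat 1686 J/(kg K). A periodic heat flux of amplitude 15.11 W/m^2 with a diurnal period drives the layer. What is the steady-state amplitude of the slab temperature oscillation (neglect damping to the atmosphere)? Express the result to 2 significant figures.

Areal heat capacity C = ρ c_p D = 2597 × 1686 × 2.001 = 8.76×10^6 J/(m²·K).
Angular frequency ω = 2π / T = 2π / 86400 s = 7.27×10^-5 s⁻¹.
Cω = 8.76×10^6 × 7.27×10^-5 = 637 W/(m²·K).
Amplitude A = F₀ / (Cω) = 15.11 / 637 = 0.0237 K.

0.024 K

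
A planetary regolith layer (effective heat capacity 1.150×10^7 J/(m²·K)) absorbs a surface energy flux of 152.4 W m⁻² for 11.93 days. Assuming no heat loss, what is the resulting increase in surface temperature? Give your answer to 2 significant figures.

14 K

Areal heat capacity C = 1.150×10^7 J/(m²·K) (given).
Net heat input Q = F Δt = 152.4 × (11.93 days × 86400 s/day) = 1.57×10^8 J/m².
ΔT = Q / C = 1.57×10^8 / 1.15×10^7 = 13.7 K.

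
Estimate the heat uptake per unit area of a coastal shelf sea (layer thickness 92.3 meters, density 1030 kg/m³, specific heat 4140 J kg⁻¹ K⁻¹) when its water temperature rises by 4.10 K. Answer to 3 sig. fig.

1.61×10^9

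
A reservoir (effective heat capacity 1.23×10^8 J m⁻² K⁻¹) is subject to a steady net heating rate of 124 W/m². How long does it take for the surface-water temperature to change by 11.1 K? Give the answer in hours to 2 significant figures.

Areal heat capacity C = 1.23×10^8 J m⁻² K⁻¹ (given).
Time required: Δt = C ΔT / F = 1.23×10^8 × 11.1 / 124 = 1.10×10^7 s.
In hours: 1.10×10^7 s / (3600 s/hour) = 3060 hours.

3100 hours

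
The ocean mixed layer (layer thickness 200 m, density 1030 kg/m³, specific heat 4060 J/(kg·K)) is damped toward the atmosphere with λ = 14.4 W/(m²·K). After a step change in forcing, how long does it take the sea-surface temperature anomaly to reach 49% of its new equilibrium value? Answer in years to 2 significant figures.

1.2 years

Areal heat capacity C = ρ c_p D = 1030 × 4060 × 200 = 8.36×10^8 J m⁻² K⁻¹.
τ = C / λ = 8.36×10^8 / 14.4 = 5.81×10^7 s.
Fraction reached: 1 − e^(−t/τ) = 0.49 ⇒ t = −τ ln(1 − 0.49) = τ × 0.673.
t = 3.91×10^7 s = 1.24 years.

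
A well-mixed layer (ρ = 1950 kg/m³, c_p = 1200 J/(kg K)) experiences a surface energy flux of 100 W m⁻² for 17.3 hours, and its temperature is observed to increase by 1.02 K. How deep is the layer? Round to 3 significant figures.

2.61 m

Heat input Q = F Δt = 100 × 62300 s = 6.23×10^6 J/m².
Required areal heat capacity C = Q / ΔT = 6.11×10^6 J/(m²·K).
Depth D = C / (ρ c_p) = 6.11×10^6 / (1950 × 1200) = 2.61 m.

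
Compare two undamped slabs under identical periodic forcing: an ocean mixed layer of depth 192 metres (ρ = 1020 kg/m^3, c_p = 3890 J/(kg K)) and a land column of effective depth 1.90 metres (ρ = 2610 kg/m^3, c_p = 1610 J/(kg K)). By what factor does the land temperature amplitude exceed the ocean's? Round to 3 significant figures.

95.4

C_ocean = 1020 × 3890 × 192 = 7.62×10^8 J/(m²·K).
C_land = 2610 × 1610 × 1.90 = 7.98×10^6 J/(m²·K).
Undamped amplitude ∝ 1/C, so A_land/A_ocean = C_ocean/C_land = 95.4.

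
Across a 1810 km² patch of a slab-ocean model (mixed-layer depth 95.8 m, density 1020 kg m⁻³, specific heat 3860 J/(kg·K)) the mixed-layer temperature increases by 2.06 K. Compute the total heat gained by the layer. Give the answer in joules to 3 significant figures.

Areal heat capacity C = ρ c_p D = 1020 × 3860 × 95.8 = 3.77×10^8 J m⁻² K⁻¹.
Heat per unit area: q = C ΔT = 3.77×10^8 × 2.06 = 7.77×10^8 J/m².
Total heat: Q = q × A = 7.77×10^8 × (1810 × 10⁶ m²) = 1.41×10^18 J.

1.41×10^18 J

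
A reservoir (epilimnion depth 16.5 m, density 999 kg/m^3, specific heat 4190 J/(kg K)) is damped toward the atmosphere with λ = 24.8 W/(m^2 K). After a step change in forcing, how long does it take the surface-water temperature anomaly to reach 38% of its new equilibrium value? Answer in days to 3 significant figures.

15.4 days

Areal heat capacity C = ρ c_p D = 999 × 4190 × 16.5 = 6.91×10^7 J/(m^2 K).
τ = C / λ = 6.91×10^7 / 24.8 = 2.78×10^6 s.
Fraction reached: 1 − e^(−t/τ) = 0.38 ⇒ t = −τ ln(1 − 0.38) = τ × 0.478.
t = 1.33×10^6 s = 15.4 days.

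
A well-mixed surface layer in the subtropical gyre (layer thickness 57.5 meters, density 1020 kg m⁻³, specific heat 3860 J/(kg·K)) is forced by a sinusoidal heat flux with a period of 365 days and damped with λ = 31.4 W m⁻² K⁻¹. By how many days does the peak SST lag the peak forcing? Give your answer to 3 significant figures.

Areal heat capacity C = ρ c_p D = 1020 × 3860 × 57.5 = 2.26×10^8 J m⁻² K⁻¹.
ω = 2π / 3.15×10^7 s = 1.99×10^-7 s⁻¹.
Phase lag φ = arctan(Cω/λ) = arctan(45.1/31.4) = 0.963 rad.
Time lag = φ / ω = 0.963 / 1.99×10^-7 = 4.83×10^6 s = 55.9 days.

55.9 days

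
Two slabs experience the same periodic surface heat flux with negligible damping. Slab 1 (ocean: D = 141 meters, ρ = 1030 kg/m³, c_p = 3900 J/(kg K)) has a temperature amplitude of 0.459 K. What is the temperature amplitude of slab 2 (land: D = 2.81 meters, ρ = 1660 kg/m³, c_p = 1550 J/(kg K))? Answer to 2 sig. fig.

36 K

C_ocean = 5.66×10^8 J/(m²·K); C_land = 7.23×10^6 J/(m²·K).
A ∝ 1/C ⇒ A_land = A_ocean × C_ocean/C_land = 0.459 × 78.3 = 36.0 K.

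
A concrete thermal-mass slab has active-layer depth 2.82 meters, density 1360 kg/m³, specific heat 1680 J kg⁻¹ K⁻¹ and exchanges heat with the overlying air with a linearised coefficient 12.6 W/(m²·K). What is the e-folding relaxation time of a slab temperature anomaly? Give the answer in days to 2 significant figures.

Areal heat capacity C = ρ c_p D = 1360 × 1680 × 2.82 = 6.44×10^6 J/(m²·K).
Relaxation time τ = C / λ = 6.44×10^6 / 12.6 = 5.11×10^5 s.
In days: 5.11×10^5 s / (86400 s/day) = 5.92 days.

5.9 days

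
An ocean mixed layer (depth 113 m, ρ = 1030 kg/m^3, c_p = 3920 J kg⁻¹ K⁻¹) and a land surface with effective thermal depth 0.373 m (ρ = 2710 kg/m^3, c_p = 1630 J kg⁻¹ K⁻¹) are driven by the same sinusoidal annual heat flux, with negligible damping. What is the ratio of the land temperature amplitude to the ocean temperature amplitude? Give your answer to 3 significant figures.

277

C_ocean = 1030 × 3920 × 113 = 4.56×10^8 J/(m²·K).
C_land = 2710 × 1630 × 0.373 = 1.65×10^6 J/(m²·K).
Undamped amplitude ∝ 1/C, so A_land/A_ocean = C_ocean/C_land = 277.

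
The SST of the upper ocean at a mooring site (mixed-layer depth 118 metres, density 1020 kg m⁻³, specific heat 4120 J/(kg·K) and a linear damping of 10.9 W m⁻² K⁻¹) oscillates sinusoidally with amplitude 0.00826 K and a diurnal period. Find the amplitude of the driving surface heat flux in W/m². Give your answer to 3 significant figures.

Areal heat capacity C = ρ c_p D = 1020 × 4120 × 118 = 4.96×10^8 J/(m²·K).
ω = 2π / 86400 s = 7.27×10^-5 s⁻¹.
√((Cω)² + λ²) = √((36100)² + 10.9²) = 36100 W/(m²·K).
F₀ = A × √((Cω)²+λ²) = 0.00826 × 36100 = 298 W/m².

298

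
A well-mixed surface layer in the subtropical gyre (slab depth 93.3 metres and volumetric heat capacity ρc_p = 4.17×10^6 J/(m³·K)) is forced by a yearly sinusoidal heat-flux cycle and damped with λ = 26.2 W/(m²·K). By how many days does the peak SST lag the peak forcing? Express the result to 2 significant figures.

72 days

Areal heat capacity C = ρc_p × D = 4.17×10^6 × 93.3 = 3.89×10^8 J/(m^2 K).
ω = 2π / 3.15×10^7 s = 1.99×10^-7 s⁻¹.
Phase lag φ = arctan(Cω/λ) = arctan(77.5/26.2) = 1.24 rad.
Time lag = φ / ω = 1.24 / 1.99×10^-7 = 6.25×10^6 s = 72.3 days.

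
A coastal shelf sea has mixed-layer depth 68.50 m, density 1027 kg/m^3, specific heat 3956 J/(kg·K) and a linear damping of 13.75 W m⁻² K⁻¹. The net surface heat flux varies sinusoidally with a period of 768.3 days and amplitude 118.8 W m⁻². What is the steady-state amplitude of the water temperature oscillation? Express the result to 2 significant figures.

4.0 K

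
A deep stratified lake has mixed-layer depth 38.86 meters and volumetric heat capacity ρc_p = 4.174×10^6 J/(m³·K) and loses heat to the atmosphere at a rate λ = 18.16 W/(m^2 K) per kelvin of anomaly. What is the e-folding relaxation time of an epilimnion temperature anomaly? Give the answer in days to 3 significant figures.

103 days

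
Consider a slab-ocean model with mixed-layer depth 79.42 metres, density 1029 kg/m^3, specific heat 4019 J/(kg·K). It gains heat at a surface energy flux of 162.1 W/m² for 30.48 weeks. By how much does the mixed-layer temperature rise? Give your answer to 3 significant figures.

9.10 K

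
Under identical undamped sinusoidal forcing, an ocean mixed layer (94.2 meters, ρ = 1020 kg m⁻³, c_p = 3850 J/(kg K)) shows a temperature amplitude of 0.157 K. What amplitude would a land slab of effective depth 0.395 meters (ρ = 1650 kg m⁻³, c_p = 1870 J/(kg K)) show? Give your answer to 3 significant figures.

47.7 K

C_ocean = 3.70×10^8 J/(m²·K); C_land = 1.22×10^6 J/(m²·K).
A ∝ 1/C ⇒ A_land = A_ocean × C_ocean/C_land = 0.157 × 304 = 47.7 K.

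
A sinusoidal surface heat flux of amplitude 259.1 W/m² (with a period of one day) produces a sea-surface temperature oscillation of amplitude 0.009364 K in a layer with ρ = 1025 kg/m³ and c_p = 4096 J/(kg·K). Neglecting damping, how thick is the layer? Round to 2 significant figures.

91 m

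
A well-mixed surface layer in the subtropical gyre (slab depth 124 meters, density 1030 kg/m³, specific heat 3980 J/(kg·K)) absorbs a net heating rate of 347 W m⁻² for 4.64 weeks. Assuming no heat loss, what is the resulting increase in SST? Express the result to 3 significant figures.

Areal heat capacity C = ρ c_p D = 1030 × 3980 × 124 = 5.08×10^8 J/(m²·K).
Net heat input Q = F Δt = 347 × (4.64 weeks × 6.048×10^5 s/week) = 9.74×10^8 J/m².
ΔT = Q / C = 9.74×10^8 / 5.08×10^8 = 1.92 K.

1.92 K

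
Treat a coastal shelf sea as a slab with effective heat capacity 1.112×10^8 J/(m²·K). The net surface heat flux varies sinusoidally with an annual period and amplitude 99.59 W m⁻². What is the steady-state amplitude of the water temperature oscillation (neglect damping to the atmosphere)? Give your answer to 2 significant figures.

Areal heat capacity C = 1.112×10^8 J/(m²·K) (given).
Angular frequency ω = 2π / T = 2π / 3.15×10^7 s = 1.99×10^-7 s⁻¹.
Cω = 1.11×10^8 × 1.99×10^-7 = 22.2 W/(m²·K).
Amplitude A = F₀ / (Cω) = 99.59 / 22.2 = 4.50 K.

4.5 K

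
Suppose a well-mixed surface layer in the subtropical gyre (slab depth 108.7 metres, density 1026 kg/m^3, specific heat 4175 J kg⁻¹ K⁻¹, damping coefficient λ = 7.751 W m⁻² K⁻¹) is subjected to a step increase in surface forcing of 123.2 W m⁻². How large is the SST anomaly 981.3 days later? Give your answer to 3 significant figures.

12.0 K

Areal heat capacity C = ρ c_p D = 1026 × 4175 × 108.7 = 4.66×10^8 J/(m²·K).
τ = C / λ = 4.66×10^8 / 7.751 = 6.01×10^7 s.
Equilibrium anomaly ΔT_eq = F / λ = 123.2 / 7.751 = 15.9 K.
t = 981.3 days = 8.48×10^7 s, so t/τ = 1.41.
ΔT(t) = ΔT_eq (1 − e^(−t/τ)) = 15.9 × (1 − e^−1.41) = 12.0 K.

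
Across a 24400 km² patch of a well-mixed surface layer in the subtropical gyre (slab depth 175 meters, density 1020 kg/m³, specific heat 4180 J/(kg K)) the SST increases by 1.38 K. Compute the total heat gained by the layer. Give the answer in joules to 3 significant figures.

Areal heat capacity C = ρ c_p D = 1020 × 4180 × 175 = 7.46×10^8 J/(m^2 K).
Heat per unit area: q = C ΔT = 7.46×10^8 × 1.38 = 1.03×10^9 J/m².
Total heat: Q = q × A = 1.03×10^9 × (24400 × 10⁶ m²) = 2.51×10^19 J.

2.51×10^19 J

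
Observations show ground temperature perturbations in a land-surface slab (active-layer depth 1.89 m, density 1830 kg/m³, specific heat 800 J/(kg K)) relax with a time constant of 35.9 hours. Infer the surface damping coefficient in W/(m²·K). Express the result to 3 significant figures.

Areal heat capacity C = ρ c_p D = 1830 × 800 × 1.89 = 2.77×10^6 J/(m^2 K).
τ = 35.9 hours = 1.29×10^5 s.
λ = C / τ = 2.77×10^6 / 1.29×10^5 = 21.4 W/(m²·K).

21.4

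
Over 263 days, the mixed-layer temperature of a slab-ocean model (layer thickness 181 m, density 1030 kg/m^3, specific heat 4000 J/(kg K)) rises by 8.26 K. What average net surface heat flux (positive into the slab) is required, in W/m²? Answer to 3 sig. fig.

271

Areal heat capacity C = ρ c_p D = 1030 × 4000 × 181 = 7.46×10^8 J/(m²·K).
Required heat per unit area: Q = C ΔT = 7.46×10^8 × 8.26 = 6.16×10^9 J/m².
Flux F = Q / Δt = 6.16×10^9 / 2.27×10^7 s = 271 W/m².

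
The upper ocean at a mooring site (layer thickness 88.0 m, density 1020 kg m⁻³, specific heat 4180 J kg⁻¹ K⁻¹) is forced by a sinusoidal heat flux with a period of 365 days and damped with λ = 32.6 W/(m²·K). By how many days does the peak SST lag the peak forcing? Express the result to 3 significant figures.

Areal heat capacity C = ρ c_p D = 1020 × 4180 × 88.0 = 3.75×10^8 J/(m²·K).
ω = 2π / 3.15×10^7 s = 1.99×10^-7 s⁻¹.
Phase lag φ = arctan(Cω/λ) = arctan(74.8/32.6) = 1.16 rad.
Time lag = φ / ω = 1.16 / 1.99×10^-7 = 5.82×10^6 s = 67.4 days.

67.4 days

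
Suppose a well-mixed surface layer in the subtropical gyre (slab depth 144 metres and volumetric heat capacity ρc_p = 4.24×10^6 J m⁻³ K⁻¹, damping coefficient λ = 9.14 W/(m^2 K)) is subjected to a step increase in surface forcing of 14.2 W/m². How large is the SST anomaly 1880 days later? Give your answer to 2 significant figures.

Areal heat capacity C = ρc_p × D = 4.24×10^6 × 144 = 6.11×10^8 J/(m^2 K).
τ = C / λ = 6.11×10^8 / 9.14 = 6.68×10^7 s.
Equilibrium anomaly ΔT_eq = F / λ = 14.2 / 9.14 = 1.55 K.
t = 1880 days = 1.62×10^8 s, so t/τ = 2.43.
ΔT(t) = ΔT_eq (1 − e^(−t/τ)) = 1.55 × (1 − e^−2.43) = 1.42 K.

1.4 K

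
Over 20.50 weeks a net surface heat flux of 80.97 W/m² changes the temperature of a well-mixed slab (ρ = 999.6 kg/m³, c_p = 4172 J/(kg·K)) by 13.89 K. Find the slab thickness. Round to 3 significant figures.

Heat input Q = F Δt = 80.97 × 1.24×10^7 s = 1.00×10^9 J/m².
Required areal heat capacity C = Q / ΔT = 7.23×10^7 J/(m²·K).
Depth D = C / (ρ c_p) = 7.23×10^7 / (999.6 × 4172) = 17.3 m.

17.3 m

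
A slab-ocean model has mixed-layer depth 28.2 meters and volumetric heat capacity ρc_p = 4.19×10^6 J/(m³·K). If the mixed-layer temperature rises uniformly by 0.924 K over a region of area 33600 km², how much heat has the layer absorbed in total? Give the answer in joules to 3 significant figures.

Areal heat capacity C = ρc_p × D = 4.19×10^6 × 28.2 = 1.18×10^8 J/(m²·K).
Heat per unit area: q = C ΔT = 1.18×10^8 × 0.924 = 1.09×10^8 J/m².
Total heat: Q = q × A = 1.09×10^8 × (33600 × 10⁶ m²) = 3.67×10^18 J.

3.67×10^18 J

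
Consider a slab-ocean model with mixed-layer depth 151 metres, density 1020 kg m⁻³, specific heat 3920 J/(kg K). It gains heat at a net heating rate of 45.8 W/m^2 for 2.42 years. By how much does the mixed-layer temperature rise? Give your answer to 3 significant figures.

5.79 K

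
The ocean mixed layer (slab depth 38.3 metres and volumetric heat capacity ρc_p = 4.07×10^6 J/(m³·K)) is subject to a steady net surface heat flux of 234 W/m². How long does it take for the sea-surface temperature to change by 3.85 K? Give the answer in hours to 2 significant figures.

710 hours

Areal heat capacity C = ρc_p × D = 4.07×10^6 × 38.3 = 1.56×10^8 J/(m²·K).
Time required: Δt = C ΔT / F = 1.56×10^8 × 3.85 / 234 = 2.56×10^6 s.
In hours: 2.56×10^6 s / (3600 s/hour) = 712 hours.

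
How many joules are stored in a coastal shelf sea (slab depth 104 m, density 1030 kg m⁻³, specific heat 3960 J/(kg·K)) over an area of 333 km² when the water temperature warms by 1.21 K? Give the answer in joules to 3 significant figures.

1.71×10^17 J

Areal heat capacity C = ρ c_p D = 1030 × 3960 × 104 = 4.24×10^8 J/(m²·K).
Heat per unit area: q = C ΔT = 4.24×10^8 × 1.21 = 5.13×10^8 J/m².
Total heat: Q = q × A = 5.13×10^8 × (333 × 10⁶ m²) = 1.71×10^17 J.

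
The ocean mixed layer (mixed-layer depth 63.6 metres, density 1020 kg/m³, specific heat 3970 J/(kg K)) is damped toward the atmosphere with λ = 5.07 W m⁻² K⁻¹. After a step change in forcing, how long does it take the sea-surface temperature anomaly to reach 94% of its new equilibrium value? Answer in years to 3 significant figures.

4.53 years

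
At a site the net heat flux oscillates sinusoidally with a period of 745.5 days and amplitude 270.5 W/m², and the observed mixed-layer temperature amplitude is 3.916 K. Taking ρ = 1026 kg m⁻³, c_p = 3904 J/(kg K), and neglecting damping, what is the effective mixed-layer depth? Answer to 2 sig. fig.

ω = 2π / 6.44×10^7 s = 9.75×10^-8 s⁻¹.
Required C = F₀ / (A ω) = 270.5 / (3.916 × 9.75×10^-8) = 7.08×10^8 J/(m²·K).
D = C / (ρ c_p) = 7.08×10^8 / (1026 × 3904) = 177 m.

180 m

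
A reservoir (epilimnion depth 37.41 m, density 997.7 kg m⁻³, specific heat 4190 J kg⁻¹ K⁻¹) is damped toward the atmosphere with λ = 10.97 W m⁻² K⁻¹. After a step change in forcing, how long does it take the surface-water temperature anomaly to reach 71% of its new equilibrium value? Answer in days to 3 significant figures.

204 days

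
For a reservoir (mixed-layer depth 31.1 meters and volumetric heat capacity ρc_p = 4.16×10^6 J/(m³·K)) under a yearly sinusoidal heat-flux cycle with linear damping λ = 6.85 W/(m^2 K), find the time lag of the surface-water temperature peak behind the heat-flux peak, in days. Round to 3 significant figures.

Areal heat capacity C = ρc_p × D = 4.16×10^6 × 31.1 = 1.29×10^8 J m⁻² K⁻¹.
ω = 2π / 3.15×10^7 s = 1.99×10^-7 s⁻¹.
Phase lag φ = arctan(Cω/λ) = arctan(25.8/6.85) = 1.31 rad.
Time lag = φ / ω = 1.31 / 1.99×10^-7 = 6.58×10^6 s = 76.2 days.

76.2 days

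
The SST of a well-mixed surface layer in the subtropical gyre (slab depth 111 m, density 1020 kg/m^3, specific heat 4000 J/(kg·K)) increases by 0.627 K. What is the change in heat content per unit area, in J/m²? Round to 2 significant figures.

Areal heat capacity C = ρ c_p D = 1020 × 4000 × 111 = 4.53×10^8 J/(m^2 K).
ΔQ = C ΔT = 4.53×10^8 × 0.627 = 2.84×10^8 J/m².

2.8×10^8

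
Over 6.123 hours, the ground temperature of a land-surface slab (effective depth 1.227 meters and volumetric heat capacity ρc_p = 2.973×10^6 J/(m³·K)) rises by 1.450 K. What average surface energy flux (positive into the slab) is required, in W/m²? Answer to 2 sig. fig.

240

Areal heat capacity C = ρc_p × D = 2.973×10^6 × 1.227 = 3.65×10^6 J/(m^2 K).
Required heat per unit area: Q = C ΔT = 3.65×10^6 × 1.450 = 5.29×10^6 J/m².
Flux F = Q / Δt = 5.29×10^6 / 22000 s = 240 W/m².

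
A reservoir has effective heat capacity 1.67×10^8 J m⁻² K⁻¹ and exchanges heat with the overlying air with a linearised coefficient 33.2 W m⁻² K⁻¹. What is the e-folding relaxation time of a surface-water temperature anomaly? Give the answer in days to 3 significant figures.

58.2 days

Areal heat capacity C = 1.67×10^8 J m⁻² K⁻¹ (given).
Relaxation time τ = C / λ = 1.67×10^8 / 33.2 = 5.03×10^6 s.
In days: 5.03×10^6 s / (86400 s/day) = 58.2 days.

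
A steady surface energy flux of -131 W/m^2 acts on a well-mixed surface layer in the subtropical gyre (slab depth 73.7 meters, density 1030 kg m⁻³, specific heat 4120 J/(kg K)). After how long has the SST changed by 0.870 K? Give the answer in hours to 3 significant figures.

577 hours

Areal heat capacity C = ρ c_p D = 1030 × 4120 × 73.7 = 3.13×10^8 J m⁻² K⁻¹.
Time required: Δt = C ΔT / F = 3.13×10^8 × -0.870 / -131 = 2.08×10^6 s.
In hours: 2.08×10^6 s / (3600 s/hour) = 577 hours.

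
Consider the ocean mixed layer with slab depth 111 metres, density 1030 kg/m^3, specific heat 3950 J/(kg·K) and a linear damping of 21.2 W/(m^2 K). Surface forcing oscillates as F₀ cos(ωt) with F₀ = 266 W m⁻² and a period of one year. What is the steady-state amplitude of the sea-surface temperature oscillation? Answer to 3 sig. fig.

2.88 K

Areal heat capacity C = ρ c_p D = 1030 × 3950 × 111 = 4.52×10^8 J/(m^2 K).
Angular frequency ω = 2π / T = 2π / 3.15×10^7 s = 1.99×10^-7 s⁻¹.
√((Cω)² + λ²) = √((90.0)² + 21.2²) = 92.4 W/(m²·K).
Amplitude A = F₀ / √((Cω)²+λ²) = 266 / 92.4 = 2.88 K.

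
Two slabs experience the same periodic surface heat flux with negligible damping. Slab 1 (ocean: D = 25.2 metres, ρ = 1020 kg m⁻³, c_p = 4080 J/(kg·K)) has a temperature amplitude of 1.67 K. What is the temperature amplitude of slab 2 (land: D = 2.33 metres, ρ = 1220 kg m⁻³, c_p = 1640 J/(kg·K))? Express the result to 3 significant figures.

37.6 K

C_ocean = 1.05×10^8 J/(m²·K); C_land = 4.66×10^6 J/(m²·K).
A ∝ 1/C ⇒ A_land = A_ocean × C_ocean/C_land = 1.67 × 22.5 = 37.6 K.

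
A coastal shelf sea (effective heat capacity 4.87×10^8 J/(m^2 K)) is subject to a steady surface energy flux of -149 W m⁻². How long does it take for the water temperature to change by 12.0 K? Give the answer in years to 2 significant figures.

Areal heat capacity C = 4.87×10^8 J/(m^2 K) (given).
Time required: Δt = C ΔT / F = 4.87×10^8 × -12.0 / -149 = 3.92×10^7 s.
In years: 3.92×10^7 s / (3.156×10^7 s/year) = 1.24 years.

1.2 years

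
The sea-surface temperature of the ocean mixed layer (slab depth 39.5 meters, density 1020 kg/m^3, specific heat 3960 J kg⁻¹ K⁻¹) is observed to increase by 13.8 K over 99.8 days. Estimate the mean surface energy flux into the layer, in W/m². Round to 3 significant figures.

255

Areal heat capacity C = ρ c_p D = 1020 × 3960 × 39.5 = 1.60×10^8 J m⁻² K⁻¹.
Required heat per unit area: Q = C ΔT = 1.60×10^8 × 13.8 = 2.20×10^9 J/m².
Flux F = Q / Δt = 2.20×10^9 / 8.62×10^6 s = 255 W/m².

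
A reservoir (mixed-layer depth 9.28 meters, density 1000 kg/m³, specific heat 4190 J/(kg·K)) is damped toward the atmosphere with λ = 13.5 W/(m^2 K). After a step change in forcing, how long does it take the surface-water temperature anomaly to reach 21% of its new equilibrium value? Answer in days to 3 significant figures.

7.86 days

Areal heat capacity C = ρ c_p D = 1000 × 4190 × 9.28 = 3.89×10^7 J m⁻² K⁻¹.
τ = C / λ = 3.89×10^7 / 13.5 = 2.88×10^6 s.
Fraction reached: 1 − e^(−t/τ) = 0.21 ⇒ t = −τ ln(1 − 0.21) = τ × 0.236.
t = 6.79×10^5 s = 7.86 days.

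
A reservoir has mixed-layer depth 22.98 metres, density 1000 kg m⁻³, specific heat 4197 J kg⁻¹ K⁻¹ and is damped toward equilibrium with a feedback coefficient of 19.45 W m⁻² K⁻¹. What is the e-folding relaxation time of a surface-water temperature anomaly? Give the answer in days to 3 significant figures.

57.4 days

Areal heat capacity C = ρ c_p D = 1000 × 4197 × 22.98 = 9.64×10^7 J/(m²·K).
Relaxation time τ = C / λ = 9.64×10^7 / 19.45 = 4.96×10^6 s.
In days: 4.96×10^6 s / (86400 s/day) = 57.4 days.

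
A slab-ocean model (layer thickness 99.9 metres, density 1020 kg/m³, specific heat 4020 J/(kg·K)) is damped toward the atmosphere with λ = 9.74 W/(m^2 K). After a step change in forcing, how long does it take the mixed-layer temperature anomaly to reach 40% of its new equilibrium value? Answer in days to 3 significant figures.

249 days

Areal heat capacity C = ρ c_p D = 1020 × 4020 × 99.9 = 4.10×10^8 J/(m²·K).
τ = C / λ = 4.10×10^8 / 9.74 = 4.21×10^7 s.
Fraction reached: 1 − e^(−t/τ) = 0.40 ⇒ t = −τ ln(1 − 0.40) = τ × 0.511.
t = 2.15×10^7 s = 249 days.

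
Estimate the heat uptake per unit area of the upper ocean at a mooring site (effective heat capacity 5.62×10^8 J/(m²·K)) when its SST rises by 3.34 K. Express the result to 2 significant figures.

Areal heat capacity C = 5.62×10^8 J/(m²·K) (given).
ΔQ = C ΔT = 5.62×10^8 × 3.34 = 1.88×10^9 J/m².

1.9×10^9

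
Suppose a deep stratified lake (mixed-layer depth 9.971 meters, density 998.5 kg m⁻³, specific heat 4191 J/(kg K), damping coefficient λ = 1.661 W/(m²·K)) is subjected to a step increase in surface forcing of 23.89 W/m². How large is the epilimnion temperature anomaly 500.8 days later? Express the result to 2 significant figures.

12 K

Areal heat capacity C = ρ c_p D = 998.5 × 4191 × 9.971 = 4.17×10^7 J/(m²·K).
τ = C / λ = 4.17×10^7 / 1.661 = 2.51×10^7 s.
Equilibrium anomaly ΔT_eq = F / λ = 23.89 / 1.661 = 14.4 K.
t = 500.8 days = 4.33×10^7 s, so t/τ = 1.72.
ΔT(t) = ΔT_eq (1 − e^(−t/τ)) = 14.4 × (1 − e^−1.72) = 11.8 K.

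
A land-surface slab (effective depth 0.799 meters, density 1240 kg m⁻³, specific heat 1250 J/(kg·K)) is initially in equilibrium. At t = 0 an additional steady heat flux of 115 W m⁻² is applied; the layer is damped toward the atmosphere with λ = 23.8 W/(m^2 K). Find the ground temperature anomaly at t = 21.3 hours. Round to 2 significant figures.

3.7 K

Areal heat capacity C = ρ c_p D = 1240 × 1250 × 0.799 = 1.24×10^6 J/(m^2 K).
τ = C / λ = 1.24×10^6 / 23.8 = 52000 s.
Equilibrium anomaly ΔT_eq = F / λ = 115 / 23.8 = 4.83 K.
t = 21.3 hours = 76700 s, so t/τ = 1.47.
ΔT(t) = ΔT_eq (1 − e^(−t/τ)) = 4.83 × (1 − e^−1.47) = 3.72 K.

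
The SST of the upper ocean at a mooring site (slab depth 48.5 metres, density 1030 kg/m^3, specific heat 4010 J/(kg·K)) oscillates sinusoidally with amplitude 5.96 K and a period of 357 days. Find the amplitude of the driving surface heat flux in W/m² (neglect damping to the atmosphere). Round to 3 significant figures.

Areal heat capacity C = ρ c_p D = 1030 × 4010 × 48.5 = 2.00×10^8 J/(m^2 K).
ω = 2π / 3.08×10^7 s = 2.04×10^-7 s⁻¹.
Cω = 2.00×10^8 × 2.04×10^-7 = 40.8 W/(m²·K).
F₀ = A × Cω = 5.96 × 40.8 = 243 W/m².

243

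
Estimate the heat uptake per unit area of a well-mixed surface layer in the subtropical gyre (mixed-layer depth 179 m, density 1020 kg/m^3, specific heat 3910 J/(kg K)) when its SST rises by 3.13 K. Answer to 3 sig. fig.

Areal heat capacity C = ρ c_p D = 1020 × 3910 × 179 = 7.14×10^8 J/(m²·K).
ΔQ = C ΔT = 7.14×10^8 × 3.13 = 2.23×10^9 J/m².

2.23×10^9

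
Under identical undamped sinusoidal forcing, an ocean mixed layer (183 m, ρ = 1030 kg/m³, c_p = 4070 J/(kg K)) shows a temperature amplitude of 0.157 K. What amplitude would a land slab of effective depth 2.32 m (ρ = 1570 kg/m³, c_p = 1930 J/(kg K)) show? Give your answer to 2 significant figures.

17 K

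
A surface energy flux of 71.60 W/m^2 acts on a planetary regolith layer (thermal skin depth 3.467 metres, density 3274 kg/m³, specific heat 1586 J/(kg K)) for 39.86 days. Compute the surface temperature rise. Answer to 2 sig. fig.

Areal heat capacity C = ρ c_p D = 3274 × 1586 × 3.467 = 1.80×10^7 J m⁻² K⁻¹.
Net heat input Q = F Δt = 71.60 × (39.86 days × 86400 s/day) = 2.47×10^8 J/m².
ΔT = Q / C = 2.47×10^8 / 1.80×10^7 = 13.7 K.

14 K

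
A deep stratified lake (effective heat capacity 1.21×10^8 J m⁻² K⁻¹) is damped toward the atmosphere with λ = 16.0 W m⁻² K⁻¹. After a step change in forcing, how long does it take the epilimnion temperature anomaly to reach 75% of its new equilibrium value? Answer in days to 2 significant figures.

120 days

Areal heat capacity C = 1.21×10^8 J m⁻² K⁻¹ (given).
τ = C / λ = 1.21×10^8 / 16.0 = 7.56×10^6 s.
Fraction reached: 1 − e^(−t/τ) = 0.75 ⇒ t = −τ ln(1 − 0.75) = τ × 1.39.
t = 1.05×10^7 s = 121 days.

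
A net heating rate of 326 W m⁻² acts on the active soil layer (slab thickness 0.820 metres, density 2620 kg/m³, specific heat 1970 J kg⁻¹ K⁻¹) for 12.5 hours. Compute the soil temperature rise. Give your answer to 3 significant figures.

Areal heat capacity C = ρ c_p D = 2620 × 1970 × 0.820 = 4.23×10^6 J/(m²·K).
Net heat input Q = F Δt = 326 × (12.5 hours × 3600 s/hour) = 1.47×10^7 J/m².
ΔT = Q / C = 1.47×10^7 / 4.23×10^6 = 3.47 K.

3.47 K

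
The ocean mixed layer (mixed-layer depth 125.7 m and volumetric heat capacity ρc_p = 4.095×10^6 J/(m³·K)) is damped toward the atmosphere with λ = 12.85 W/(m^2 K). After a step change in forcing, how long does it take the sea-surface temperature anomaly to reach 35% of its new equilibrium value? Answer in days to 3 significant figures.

Areal heat capacity C = ρc_p × D = 4.095×10^6 × 125.7 = 5.15×10^8 J m⁻² K⁻¹.
τ = C / λ = 5.15×10^8 / 12.85 = 4.01×10^7 s.
Fraction reached: 1 − e^(−t/τ) = 0.35 ⇒ t = −τ ln(1 − 0.35) = τ × 0.431.
t = 1.73×10^7 s = 200 days.

200 days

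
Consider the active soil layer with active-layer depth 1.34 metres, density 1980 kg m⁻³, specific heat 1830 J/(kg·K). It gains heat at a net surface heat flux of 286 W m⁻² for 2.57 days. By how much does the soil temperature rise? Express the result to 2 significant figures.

Areal heat capacity C = ρ c_p D = 1980 × 1830 × 1.34 = 4.86×10^6 J/(m^2 K).
Net heat input Q = F Δt = 286 × (2.57 days × 86400 s/day) = 6.35×10^7 J/m².
ΔT = Q / C = 6.35×10^7 / 4.86×10^6 = 13.1 K.

13 K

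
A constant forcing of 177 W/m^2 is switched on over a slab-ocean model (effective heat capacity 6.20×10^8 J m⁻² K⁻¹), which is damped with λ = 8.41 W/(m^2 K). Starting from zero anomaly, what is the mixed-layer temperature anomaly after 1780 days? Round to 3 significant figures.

Areal heat capacity C = 6.20×10^8 J m⁻² K⁻¹ (given).
τ = C / λ = 6.20×10^8 / 8.41 = 7.37×10^7 s.
Equilibrium anomaly ΔT_eq = F / λ = 177 / 8.41 = 21.0 K.
t = 1780 days = 1.54×10^8 s, so t/τ = 2.09.
ΔT(t) = ΔT_eq (1 − e^(−t/τ)) = 21.0 × (1 − e^−2.09) = 18.4 K.

18.4 K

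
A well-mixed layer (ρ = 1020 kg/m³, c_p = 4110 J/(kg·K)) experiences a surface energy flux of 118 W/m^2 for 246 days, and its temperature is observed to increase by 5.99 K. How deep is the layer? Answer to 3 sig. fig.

Heat input Q = F Δt = 118 × 2.13×10^7 s = 2.51×10^9 J/m².
Required areal heat capacity C = Q / ΔT = 4.19×10^8 J/(m²·K).
Depth D = C / (ρ c_p) = 4.19×10^8 / (1020 × 4110) = 99.9 m.

99.9 m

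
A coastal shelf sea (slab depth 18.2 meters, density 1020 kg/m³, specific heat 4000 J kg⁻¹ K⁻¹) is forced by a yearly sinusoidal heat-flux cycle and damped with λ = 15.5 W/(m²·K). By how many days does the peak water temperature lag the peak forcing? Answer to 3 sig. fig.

Areal heat capacity C = ρ c_p D = 1020 × 4000 × 18.2 = 7.43×10^7 J/(m²·K).
ω = 2π / 3.15×10^7 s = 1.99×10^-7 s⁻¹.
Phase lag φ = arctan(Cω/λ) = arctan(14.8/15.5) = 0.762 rad.
Time lag = φ / ω = 0.762 / 1.99×10^-7 = 3.83×10^6 s = 44.3 days.

44.3 days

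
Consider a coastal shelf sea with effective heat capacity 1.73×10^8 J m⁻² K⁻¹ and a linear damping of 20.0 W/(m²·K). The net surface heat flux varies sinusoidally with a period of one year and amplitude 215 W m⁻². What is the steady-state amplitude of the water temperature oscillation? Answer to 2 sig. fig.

5.4 K

Areal heat capacity C = 1.73×10^8 J m⁻² K⁻¹ (given).
Angular frequency ω = 2π / T = 2π / 3.15×10^7 s = 1.99×10^-7 s⁻¹.
√((Cω)² + λ²) = √((34.5)² + 20.0²) = 39.9 W/(m²·K).
Amplitude A = F₀ / √((Cω)²+λ²) = 215 / 39.9 = 5.40 K.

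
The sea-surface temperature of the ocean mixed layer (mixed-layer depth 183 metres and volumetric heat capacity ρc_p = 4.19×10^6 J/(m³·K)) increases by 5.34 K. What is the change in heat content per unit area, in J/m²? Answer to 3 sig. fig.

Areal heat capacity C = ρc_p × D = 4.19×10^6 × 183 = 7.67×10^8 J/(m²·K).
ΔQ = C ΔT = 7.67×10^8 × 5.34 = 4.09×10^9 J/m².

4.09×10^9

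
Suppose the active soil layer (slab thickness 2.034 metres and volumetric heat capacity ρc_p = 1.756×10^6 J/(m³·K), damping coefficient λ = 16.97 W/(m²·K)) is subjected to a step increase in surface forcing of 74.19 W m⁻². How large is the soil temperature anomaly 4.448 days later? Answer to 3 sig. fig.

3.67 K

Areal heat capacity C = ρc_p × D = 1.756×10^6 × 2.034 = 3.57×10^6 J/(m²·K).
τ = C / λ = 3.57×10^6 / 16.97 = 2.10×10^5 s.
Equilibrium anomaly ΔT_eq = F / λ = 74.19 / 16.97 = 4.37 K.
t = 4.448 days = 3.84×10^5 s, so t/τ = 1.83.
ΔT(t) = ΔT_eq (1 − e^(−t/τ)) = 4.37 × (1 − e^−1.83) = 3.67 K.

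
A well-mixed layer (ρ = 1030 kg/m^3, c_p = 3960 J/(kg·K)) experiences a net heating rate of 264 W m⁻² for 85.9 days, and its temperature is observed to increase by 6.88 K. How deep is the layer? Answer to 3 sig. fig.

69.8 m

Heat input Q = F Δt = 264 × 7.42×10^6 s = 1.96×10^9 J/m².
Required areal heat capacity C = Q / ΔT = 2.85×10^8 J/(m²·K).
Depth D = C / (ρ c_p) = 2.85×10^8 / (1030 × 3960) = 69.8 m.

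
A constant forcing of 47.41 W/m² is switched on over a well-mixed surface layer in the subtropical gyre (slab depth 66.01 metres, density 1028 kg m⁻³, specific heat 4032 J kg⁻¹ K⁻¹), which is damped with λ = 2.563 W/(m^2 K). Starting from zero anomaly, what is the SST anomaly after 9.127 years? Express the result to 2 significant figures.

17 K

Areal heat capacity C = ρ c_p D = 1028 × 4032 × 66.01 = 2.74×10^8 J m⁻² K⁻¹.
τ = C / λ = 2.74×10^8 / 2.563 = 1.07×10^8 s.
Equilibrium anomaly ΔT_eq = F / λ = 47.41 / 2.563 = 18.5 K.
t = 9.127 years = 2.88×10^8 s, so t/τ = 2.70.
ΔT(t) = ΔT_eq (1 − e^(−t/τ)) = 18.5 × (1 − e^−2.70) = 17.3 K.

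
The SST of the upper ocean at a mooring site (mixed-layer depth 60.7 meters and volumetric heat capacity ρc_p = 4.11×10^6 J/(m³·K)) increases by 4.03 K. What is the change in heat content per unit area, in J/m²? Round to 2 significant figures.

1.0×10^9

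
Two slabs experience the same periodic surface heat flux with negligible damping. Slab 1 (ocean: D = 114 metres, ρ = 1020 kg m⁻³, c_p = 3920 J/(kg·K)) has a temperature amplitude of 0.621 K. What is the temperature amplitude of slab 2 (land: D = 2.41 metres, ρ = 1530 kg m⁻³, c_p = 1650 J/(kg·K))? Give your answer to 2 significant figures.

47 K

C_ocean = 4.56×10^8 J/(m²·K); C_land = 6.08×10^6 J/(m²·K).
A ∝ 1/C ⇒ A_land = A_ocean × C_ocean/C_land = 0.621 × 74.9 = 46.5 K.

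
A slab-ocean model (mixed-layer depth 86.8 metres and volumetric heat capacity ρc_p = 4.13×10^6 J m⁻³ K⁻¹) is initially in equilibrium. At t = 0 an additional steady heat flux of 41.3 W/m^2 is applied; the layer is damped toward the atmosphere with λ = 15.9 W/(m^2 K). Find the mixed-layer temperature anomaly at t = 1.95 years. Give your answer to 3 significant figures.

Areal heat capacity C = ρc_p × D = 4.13×10^6 × 86.8 = 3.58×10^8 J/(m²·K).
τ = C / λ = 3.58×10^8 / 15.9 = 2.25×10^7 s.
Equilibrium anomaly ΔT_eq = F / λ = 41.3 / 15.9 = 2.60 K.
t = 1.95 years = 6.15×10^7 s, so t/τ = 2.73.
ΔT(t) = ΔT_eq (1 − e^(−t/τ)) = 2.60 × (1 − e^−2.73) = 2.43 K.

2.43 K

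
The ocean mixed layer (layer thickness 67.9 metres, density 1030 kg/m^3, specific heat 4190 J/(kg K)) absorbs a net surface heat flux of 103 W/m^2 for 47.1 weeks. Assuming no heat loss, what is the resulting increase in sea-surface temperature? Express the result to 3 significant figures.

Areal heat capacity C = ρ c_p D = 1030 × 4190 × 67.9 = 2.93×10^8 J/(m^2 K).
Net heat input Q = F Δt = 103 × (47.1 weeks × 6.048×10^5 s/week) = 2.93×10^9 J/m².
ΔT = Q / C = 2.93×10^9 / 2.93×10^8 = 10.0 K.

10.0 K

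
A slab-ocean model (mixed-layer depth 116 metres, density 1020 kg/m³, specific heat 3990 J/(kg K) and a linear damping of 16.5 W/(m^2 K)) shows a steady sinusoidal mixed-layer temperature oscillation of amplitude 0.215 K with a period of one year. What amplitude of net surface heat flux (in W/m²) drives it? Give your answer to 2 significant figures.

Areal heat capacity C = ρ c_p D = 1020 × 3990 × 116 = 4.72×10^8 J m⁻² K⁻¹.
ω = 2π / 3.15×10^7 s = 1.99×10^-7 s⁻¹.
√((Cω)² + λ²) = √((94.1)² + 16.5²) = 95.5 W/(m²·K).
F₀ = A × √((Cω)²+λ²) = 0.215 × 95.5 = 20.5 W/m².

21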